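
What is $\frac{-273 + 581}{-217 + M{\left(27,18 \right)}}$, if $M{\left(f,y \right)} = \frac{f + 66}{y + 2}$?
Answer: $- \frac{6160}{4247} \approx -1.4504$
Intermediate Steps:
$M{\left(f,y \right)} = \frac{66 + f}{2 + y}$
$\frac{-273 + 581}{-217 + M{\left(27,18 \right)}} = \frac{-273 + 581}{-217 + \frac{66 + 27}{2 + 18}} = \frac{308}{-217 + \frac{1}{20} \cdot 93} = \frac{308}{-217 + \frac{93}{20}} = \frac{308}{- \frac{4247}{20}} = 308 \left(- \frac{20}{4247}\right) = - \frac{6160}{4247}$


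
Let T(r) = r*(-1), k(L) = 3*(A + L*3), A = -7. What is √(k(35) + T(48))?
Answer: √246 ≈ 15.684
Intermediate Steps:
k(L) = -21 + 9*L (k(L) = 3*(-7 + L*3) = 3*(-7 + 3*L) = -21 + 9*L)
T(r) = -r
√(k(35) + T(48)) = √((-21 + 9*35) - 1*48) = √((-21 + 315) - 48) = √(294 - 48) = √246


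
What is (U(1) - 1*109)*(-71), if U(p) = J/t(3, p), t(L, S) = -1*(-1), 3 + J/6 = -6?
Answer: 11573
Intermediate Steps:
J = -54 (J = -18 + 6*(-6) = -18 - 36 = -54)
t(L, S) = 1
U(p) = -54 (U(p) = -54/1 = -54*1 = -54)
(U(1) - 1*109)*(-71) = (-54 - 1*109)*(-71) = (-54 - 109)*(-71) = -163*(-71) = 11573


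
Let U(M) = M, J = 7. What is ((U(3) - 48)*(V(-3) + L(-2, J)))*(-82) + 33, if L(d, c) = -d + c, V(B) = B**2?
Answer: 66453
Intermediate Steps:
L(d, c) = c - d
((U(3) - 48)*(V(-3) + L(-2, J)))*(-82) + 33 = ((3 - 48)*((-3)**2 + (7 - 1*(-2))))*(-82) + 33 = -45*(9 + (7 + 2))*(-82) + 33 = -45*(9 + 9)*(-82) + 33 = -45*18*(-82) + 33 = -810*(-82) + 33 = 66420 + 33 = 66453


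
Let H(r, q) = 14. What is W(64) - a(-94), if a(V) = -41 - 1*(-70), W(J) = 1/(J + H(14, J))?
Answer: -2261/78 ≈ -28.987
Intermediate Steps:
W(J) = 1/(14 + J) (W(J) = 1/(J + 14) = 1/(14 + J))
a(V) = 29 (a(V) = -41 + 70 = 29)
W(64) - a(-94) = 1/(14 + 64) - 1*29 = 1/78 - 29 = -2261/78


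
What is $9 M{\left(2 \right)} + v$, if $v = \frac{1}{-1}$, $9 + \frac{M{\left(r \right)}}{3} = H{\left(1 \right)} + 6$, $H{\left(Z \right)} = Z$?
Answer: $-55$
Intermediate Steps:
$M{\left(r \right)} = -6$ ($M{\left(r \right)} = -27 + 3 \left(1 + 6\right) = -27 + 3 \cdot 7 = -27 + 21 = -6$)
$v = -1$
$9 M{\left(2 \right)} + v = 9 \left(-6\right) - 1 = -54 - 1 = -55$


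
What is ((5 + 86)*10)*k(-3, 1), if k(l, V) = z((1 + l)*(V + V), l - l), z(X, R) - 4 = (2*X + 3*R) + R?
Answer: -3640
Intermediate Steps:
z(X, R) = 4 + 2*X + 4*R (z(X, R) = 4 + ((2*X + 3*R) + R) = 4 + (2*X + 4*R) = 4 + 2*X + 4*R)
k(l, V) = 4 + 4*V*(1 + l) (k(l, V) = 4 + 2*((1 + l)*(V + V)) + 4*(l - l) = 4 + 2*((1 + l)*(2*V)) + 4*0 = 4 + 2*(2*V*(1 + l)) + 0 = 4 + 4*V*(1 + l) + 0 = 4 + 4*V*(1 + l))
((5 + 86)*10)*k(-3, 1) = ((5 + 86)*10)*(4 + 4*1*(1 - 3)) = (91*10)*(4 + 4*1*(-2)) = 910*(4 - 8) = 910*(-4) = -3640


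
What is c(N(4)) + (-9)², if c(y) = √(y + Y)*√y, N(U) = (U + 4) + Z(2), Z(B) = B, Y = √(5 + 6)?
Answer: 81 + √(100 + 10*√11) ≈ 92.540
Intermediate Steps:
Y = √11 ≈ 3.3166
N(U) = 6 + U (N(U) = (U + 4) + 2 = (4 + U) + 2 = 6 + U)
c(y) = √y*√(y + √11) (c(y) = √(y + √11)*√y = √y*√(y + √11))
c(N(4)) + (-9)² = √(6 + 4)*√((6 + 4) + √11) + (-9)² = √10*√(10 + √11) + 81 = 81 + √10*√(10 + √11)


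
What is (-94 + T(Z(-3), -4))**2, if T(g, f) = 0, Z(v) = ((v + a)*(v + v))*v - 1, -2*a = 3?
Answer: 8836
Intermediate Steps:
a = -3/2 (a = -1/2*3 = -3/2 ≈ -1.5000)
Z(v) = -1 + 2*v**2*(-3/2 + v) (Z(v) = ((v - 3/2)*(v + v))*v - 1 = ((-3/2 + v)*(2*v))*v - 1 = (2*v*(-3/2 + v))*v - 1 = 2*v**2*(-3/2 + v) - 1 = -1 + 2*v**2*(-3/2 + v))
(-94 + T(Z(-3), -4))**2 = (-94 + 0)**2 = (-94)**2 = 8836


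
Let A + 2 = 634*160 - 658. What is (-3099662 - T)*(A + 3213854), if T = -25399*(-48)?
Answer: -14315287724076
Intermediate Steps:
T = 1219152 (T = -1*(-1219152) = 1219152)
A = 100780 (A = -2 + (634*160 - 658) = -2 + (101440 - 658) = -2 + 100782 = 100780)
(-3099662 - T)*(A + 3213854) = (-3099662 - 1*1219152)*(100780 + 3213854) = (-3099662 - 1219152)*3314634 = -4318814*3314634 = -14315287724076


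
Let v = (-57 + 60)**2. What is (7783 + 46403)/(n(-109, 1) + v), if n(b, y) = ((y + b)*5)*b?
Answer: 18062/19623 ≈ 0.92045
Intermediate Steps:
n(b, y) = b*(5*b + 5*y) (n(b, y) = ((b + y)*5)*b = (5*b + 5*y)*b = b*(5*b + 5*y))
v = 9 (v = 3**2 = 9)
(7783 + 46403)/(n(-109, 1) + v) = (7783 + 46403)/(5*(-109)*(-109 + 1) + 9) = 54186/(5*(-109)*(-108) + 9) = 54186/(58860 + 9) = 54186/58869 = 54186*(1/58869) = 18062/19623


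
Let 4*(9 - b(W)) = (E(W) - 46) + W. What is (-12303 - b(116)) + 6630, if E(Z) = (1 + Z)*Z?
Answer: -4543/2 ≈ -2271.5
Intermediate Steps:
E(Z) = Z*(1 + Z)
b(W) = 41/2 - W/4 - W*(1 + W)/4 (b(W) = 9 - ((W*(1 + W) - 46) + W)/4 = 9 - ((-46 + W*(1 + W)) + W)/4 = 9 - (-46 + W + W*(1 + W))/4 = 9 + (23/2 - W/4 - W*(1 + W)/4) = 41/2 - W/4 - W*(1 + W)/4)
(-12303 - b(116)) + 6630 = (-12303 - (41/2 - ¼*116 - ¼*116*(1 + 116))) + 6630 = (-12303 - (41/2 - 29 - ¼*116*117)) + 6630 = (-12303 - (41/2 - 29 - 3393)) + 6630 = (-12303 - 1*(-6803/2)) + 6630 = (-12303 + 6803/2) + 6630 = -17803/2 + 6630 = -4543/2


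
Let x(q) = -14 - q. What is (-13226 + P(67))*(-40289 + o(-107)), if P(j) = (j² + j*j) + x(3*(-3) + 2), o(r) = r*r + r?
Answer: 123169485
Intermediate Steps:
o(r) = r + r² (o(r) = r² + r = r + r²)
P(j) = -7 + 2*j² (P(j) = (j² + j*j) + (-14 - (3*(-3) + 2)) = (j² + j²) + (-14 - (-9 + 2)) = 2*j² + (-14 - 1*(-7)) = 2*j² + (-14 + 7) = 2*j² - 7 = -7 + 2*j²)
(-13226 + P(67))*(-40289 + o(-107)) = (-13226 + (-7 + 2*67²))*(-40289 - 107*(1 - 107)) = (-13226 + (-7 + 2*4489))*(-40289 - 107*(-106)) = (-13226 + (-7 + 8978))*(-40289 + 11342) = (-13226 + 8971)*(-28947) = -4255*(-28947) = 123169485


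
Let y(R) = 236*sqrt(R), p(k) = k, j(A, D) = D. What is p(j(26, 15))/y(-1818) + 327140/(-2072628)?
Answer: -81785/518157 - 5*I*sqrt(202)/47672 ≈ -0.15784 - 0.0014907*I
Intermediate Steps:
p(j(26, 15))/y(-1818) + 327140/(-2072628) = 15/((236*sqrt(-1818))) + 327140/(-2072628) = 15/((236*(3*I*sqrt(202)))) + 327140*(-1/2072628) = 15/((708*I*sqrt(202))) - 81785/518157 = 15*(-I*sqrt(202)/143016) - 81785/518157 = -5*I*sqrt(202)/47672 - 81785/518157 = -81785/518157 - 5*I*sqrt(202)/47672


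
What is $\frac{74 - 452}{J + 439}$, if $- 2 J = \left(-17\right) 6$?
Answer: $- \frac{27}{35} \approx -0.77143$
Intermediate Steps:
$J = 51$ ($J = - \frac{\left(-17\right) 6}{2} = \left(- \frac{1}{2}\right) \left(-102\right) = 51$)
$\frac{74 - 452}{J + 439} = \frac{74 - 452}{51 + 439} = - \frac{378}{490} = \left(-378\right) \frac{1}{490} = - \frac{27}{35}$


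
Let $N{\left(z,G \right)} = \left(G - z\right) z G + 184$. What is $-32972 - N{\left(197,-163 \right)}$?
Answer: $-11593116$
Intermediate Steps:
$N{\left(z,G \right)} = 184 + G z \left(G - z\right)$ ($N{\left(z,G \right)} = z \left(G - z\right) G + 184 = G z \left(G - z\right) + 184 = 184 + G z \left(G - z\right)$)
$-32972 - N{\left(197,-163 \right)} = -32972 - \left(184 + 197 \left(-163\right)^{2} - - 163 \cdot 197^{2}\right) = -32972 - \left(184 + 197 \cdot 26569 - \left(-163\right) 38809\right) = -32972 - \left(184 + 5234093 + 6325867\right) = -32972 - 11560144 = -11593116$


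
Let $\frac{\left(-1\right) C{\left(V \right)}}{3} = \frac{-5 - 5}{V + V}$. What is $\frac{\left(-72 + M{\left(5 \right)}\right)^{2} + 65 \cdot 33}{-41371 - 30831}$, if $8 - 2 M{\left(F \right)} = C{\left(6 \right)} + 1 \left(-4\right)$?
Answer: $- \frac{106681}{1155232} \approx -0.092346$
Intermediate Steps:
$C{\left(V \right)} = \frac{15}{V}$ ($C{\left(V \right)} = - 3 \frac{-5 - 5}{V + V} = - 3 \left(- \frac{10}{2 V}\right) = - 3 \left(- 10 \frac{1}{2 V}\right) = - 3 \left(- \frac{5}{V}\right) = \frac{15}{V}$)
$M{\left(F \right)} = \frac{19}{4}$ ($M{\left(F \right)} = 4 - \frac{\frac{15}{6} + 1 \left(-4\right)}{2} = 4 - \frac{15 \cdot \frac{1}{6} - 4}{2} = 4 - \frac{\frac{5}{2} - 4}{2} = 4 - - \frac{3}{4} = 4 + \frac{3}{4} = \frac{19}{4}$)
$\frac{\left(-72 + M{\left(5 \right)}\right)^{2} + 65 \cdot 33}{-41371 - 30831} = \frac{\left(-72 + \frac{19}{4}\right)^{2} + 65 \cdot 33}{-41371 - 30831} = \frac{\left(- \frac{269}{4}\right)^{2} + 2145}{-72202} = \left(\frac{72361}{16} + 2145\right) \left(- \frac{1}{72202}\right) = \frac{106681}{16} \left(- \frac{1}{72202}\right) = - \frac{106681}{1155232}$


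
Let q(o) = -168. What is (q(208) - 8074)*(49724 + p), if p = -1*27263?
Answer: -185123562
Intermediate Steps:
p = -27263
(q(208) - 8074)*(49724 + p) = (-168 - 8074)*(49724 - 27263) = -8242*22461 = -185123562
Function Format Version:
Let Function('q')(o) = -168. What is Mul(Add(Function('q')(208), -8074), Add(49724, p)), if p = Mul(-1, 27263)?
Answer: -185123562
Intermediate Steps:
p = -27263
Mul(Add(Function('q')(208), -8074), Add(49724, p)) = Mul(Add(-168, -8074), Add(49724, -27263)) = Mul(-8242, 22461) = -185123562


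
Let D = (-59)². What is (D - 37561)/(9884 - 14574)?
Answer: 3408/469 ≈ 7.2665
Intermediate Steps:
D = 3481
(D - 37561)/(9884 - 14574) = (3481 - 37561)/(9884 - 14574) = -34080/(-4690) = -34080*(-1/4690) = 3408/469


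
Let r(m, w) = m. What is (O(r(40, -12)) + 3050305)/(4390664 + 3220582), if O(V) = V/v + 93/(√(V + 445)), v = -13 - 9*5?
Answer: 29486275/73575378 + 31*√485/1230484770 ≈ 0.40076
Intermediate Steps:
v = -58 (v = -13 - 45 = -58)
O(V) = 93/√(445 + V) - V/58 (O(V) = V/(-58) + 93/(√(V + 445)) = V*(-1/58) + 93/(√(445 + V)) = -V/58 + 93/√(445 + V) = 93/√(445 + V) - V/58)
(O(r(40, -12)) + 3050305)/(4390664 + 3220582) = ((93/√(445 + 40) - 1/58*40) + 3050305)/(4390664 + 3220582) = ((93/√485 - 20/29) + 3050305)/7611246 = ((93*(√485/485) - 20/29) + 3050305)*(1/7611246) = ((93*√485/485 - 20/29) + 3050305)*(1/7611246) = ((-20/29 + 93*√485/485) + 3050305)*(1/7611246) = (88458825/29 + 93*√485/485)*(1/7611246) = 29486275/73575378 + 31*√485/1230484770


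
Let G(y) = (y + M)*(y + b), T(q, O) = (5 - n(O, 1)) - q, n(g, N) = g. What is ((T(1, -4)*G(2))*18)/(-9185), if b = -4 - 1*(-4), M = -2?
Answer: 0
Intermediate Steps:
b = 0 (b = -4 + 4 = 0)
T(q, O) = 5 - O - q (T(q, O) = (5 - O) - q = 5 - O - q)
G(y) = y*(-2 + y) (G(y) = (y - 2)*(y + 0) = (-2 + y)*y = y*(-2 + y))
((T(1, -4)*G(2))*18)/(-9185) = (((5 - 1*(-4) - 1*1)*(2*(-2 + 2)))*18)/(-9185) = (((5 + 4 - 1)*(2*0))*18)*(-1/9185) = ((8*0)*18)*(-1/9185) = (0*18)*(-1/9185) = 0*(-1/9185) = 0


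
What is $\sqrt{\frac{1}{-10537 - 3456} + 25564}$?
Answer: $\frac{3 \sqrt{556170521627}}{13993} \approx 159.89$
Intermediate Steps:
$\sqrt{\frac{1}{-10537 - 3456} + 25564} = \sqrt{\frac{1}{-13993} + 25564} = \sqrt{- \frac{1}{13993} + 25564} = \sqrt{\frac{357717051}{13993}} = \frac{3 \sqrt{556170521627}}{13993}$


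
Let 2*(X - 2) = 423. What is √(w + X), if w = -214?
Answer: I*√2/2 ≈ 0.70711*I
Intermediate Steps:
X = 427/2 (X = 2 + (½)*423 = 2 + 423/2 = 427/2 ≈ 213.50)
√(w + X) = √(-214 + 427/2) = √(-½) = I*√2/2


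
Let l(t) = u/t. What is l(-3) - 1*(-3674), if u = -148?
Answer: 11170/3 ≈ 3723.3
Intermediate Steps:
l(t) = -148/t
l(-3) - 1*(-3674) = -148/(-3) - 1*(-3674) = -148*(-1/3) + 3674 = 148/3 + 3674 = 11170/3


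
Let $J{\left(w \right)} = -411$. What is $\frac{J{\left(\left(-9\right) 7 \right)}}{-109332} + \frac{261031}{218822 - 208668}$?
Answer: $\frac{4757202431}{185026188} \approx 25.711$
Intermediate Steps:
$\frac{J{\left(\left(-9\right) 7 \right)}}{-109332} + \frac{261031}{218822 - 208668} = - \frac{411}{-109332} + \frac{261031}{218822 - 208668} = \left(-411\right) \left(- \frac{1}{109332}\right) + \frac{261031}{218822 - 208668} = \frac{137}{36444} + \frac{261031}{10154} = \frac{4757202431}{185026188}$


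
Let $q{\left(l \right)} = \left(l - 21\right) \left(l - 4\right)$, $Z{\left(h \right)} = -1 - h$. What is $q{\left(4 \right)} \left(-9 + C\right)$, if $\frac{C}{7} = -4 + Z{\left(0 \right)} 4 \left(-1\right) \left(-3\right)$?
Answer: $0$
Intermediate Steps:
$q{\left(l \right)} = \left(-21 + l\right) \left(-4 + l\right)$
$C = -112$ ($C = 7 \left(-4 + \left(-1 - 0\right) 4 \left(-1\right) \left(-3\right)\right) = 7 \left(-4 + \left(-1 + 0\right) \left(\left(-4\right) \left(-3\right)\right)\right) = 7 \left(-4 - 12\right) = 7 \left(-16\right) = -112$)
$q{\left(4 \right)} \left(-9 + C\right) = \left(84 + 4^{2} - 100\right) \left(-9 - 112\right) = \left(84 + 16 - 100\right) \left(-121\right) = 0 \left(-121\right) = 0$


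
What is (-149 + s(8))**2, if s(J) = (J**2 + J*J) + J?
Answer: 169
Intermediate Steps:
s(J) = J + 2*J**2 (s(J) = (J**2 + J**2) + J = 2*J**2 + J = J + 2*J**2)
(-149 + s(8))**2 = (-149 + 8*(1 + 2*8))**2 = (-149 + 8*(1 + 16))**2 = (-149 + 8*17)**2 = (-149 + 136)**2 = (-13)**2 = 169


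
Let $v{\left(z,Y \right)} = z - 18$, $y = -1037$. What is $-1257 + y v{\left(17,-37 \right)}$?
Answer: $-220$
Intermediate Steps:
$v{\left(z,Y \right)} = -18 + z$
$-1257 + y v{\left(17,-37 \right)} = -1257 - 1037 \left(-18 + 17\right) = -1257 - -1037 = -1257 + 1037 = -220$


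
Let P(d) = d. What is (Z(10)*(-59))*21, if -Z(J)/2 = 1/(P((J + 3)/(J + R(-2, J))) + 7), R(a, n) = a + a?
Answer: 14868/55 ≈ 270.33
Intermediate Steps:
R(a, n) = 2*a
Z(J) = -2/(7 + (3 + J)/(-4 + J)) (Z(J) = -2/((J + 3)/(J + 2*(-2)) + 7) = -2/((3 + J)/(J - 4) + 7) = -2/((3 + J)/(-4 + J) + 7) = -2/(7 + (3 + J)/(-4 + J)))
(Z(10)*(-59))*21 = ((2*(4 - 1*10)/(-25 + 8*10))*(-59))*21 = ((2*(4 - 10)/(-25 + 80))*(-59))*21 = ((2*(-6)/55)*(-59))*21 = ((2*(1/55)*(-6))*(-59))*21 = -12/55*(-59)*21 = (708/55)*21 = 14868/55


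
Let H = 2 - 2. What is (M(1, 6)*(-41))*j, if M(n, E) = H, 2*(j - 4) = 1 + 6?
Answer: 0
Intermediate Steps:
j = 15/2 (j = 4 + (1 + 6)/2 = 4 + (1/2)*7 = 4 + 7/2 = 15/2 ≈ 7.5000)
H = 0
M(n, E) = 0
(M(1, 6)*(-41))*j = (0*(-41))*(15/2) = 0*(15/2) = 0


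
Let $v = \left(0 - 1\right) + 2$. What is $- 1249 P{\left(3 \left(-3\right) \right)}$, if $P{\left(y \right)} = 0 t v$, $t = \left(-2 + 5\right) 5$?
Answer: $0$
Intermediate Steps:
$v = 1$ ($v = -1 + 2 = 1$)
$t = 15$ ($t = 3 \cdot 5 = 15$)
$P{\left(y \right)} = 0$ ($P{\left(y \right)} = 0 \cdot 15 \cdot 1 = 0 \cdot 1 = 0$)
$- 1249 P{\left(3 \left(-3\right) \right)} = \left(-1249\right) 0 = 0$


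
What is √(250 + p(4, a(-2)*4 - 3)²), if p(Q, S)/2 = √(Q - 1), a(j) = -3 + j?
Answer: √262 ≈ 16.186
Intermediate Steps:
p(Q, S) = 2*√(-1 + Q) (p(Q, S) = 2*√(Q - 1) = 2*√(-1 + Q))
√(250 + p(4, a(-2)*4 - 3)²) = √(250 + (2*√(-1 + 4))²) = √(250 + (2*√3)²) = √(250 + 12) = √262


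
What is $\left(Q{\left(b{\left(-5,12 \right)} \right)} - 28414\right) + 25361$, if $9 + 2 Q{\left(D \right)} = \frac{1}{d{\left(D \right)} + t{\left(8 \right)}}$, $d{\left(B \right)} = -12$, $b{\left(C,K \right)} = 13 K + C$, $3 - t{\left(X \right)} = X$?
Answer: $- \frac{51978}{17} \approx -3057.5$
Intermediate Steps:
$t{\left(X \right)} = 3 - X$
$b{\left(C,K \right)} = C + 13 K$
$Q{\left(D \right)} = - \frac{77}{17}$ ($Q{\left(D \right)} = - \frac{9}{2} + \frac{1}{2 \left(-12 + \left(3 - 8\right)\right)} = - \frac{9}{2} + \frac{1}{2 \left(-12 - 5\right)} = - \frac{9}{2} + \frac{1}{2 \left(-17\right)} = - \frac{9}{2} + \frac{1}{2} \left(- \frac{1}{17}\right) = - \frac{9}{2} - \frac{1}{34} = - \frac{77}{17}$)
$\left(Q{\left(b{\left(-5,12 \right)} \right)} - 28414\right) + 25361 = \left(- \frac{77}{17} - 28414\right) + 25361 = - \frac{483115}{17} + 25361 = - \frac{51978}{17}$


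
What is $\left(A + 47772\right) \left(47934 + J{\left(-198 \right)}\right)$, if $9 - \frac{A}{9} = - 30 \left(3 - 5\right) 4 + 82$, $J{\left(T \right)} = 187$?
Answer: $2163279555$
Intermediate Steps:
$A = -2817$ ($A = 81 - 9 \left(- 30 \left(3 - 5\right) 4 + 82\right) = 81 - 9 \left(- 30 \left(\left(-2\right) 4\right) + 82\right) = 81 - 9 \left(\left(-30\right) \left(-8\right) + 82\right) = 81 - 9 \left(240 + 82\right) = 81 - 2898 = -2817$)
$\left(A + 47772\right) \left(47934 + J{\left(-198 \right)}\right) = \left(-2817 + 47772\right) \left(47934 + 187\right) = 44955 \cdot 48121 = 2163279555$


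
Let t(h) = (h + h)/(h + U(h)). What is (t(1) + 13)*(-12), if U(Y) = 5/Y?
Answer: -160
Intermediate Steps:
t(h) = 2*h/(h + 5/h) (t(h) = (h + h)/(h + 5/h) = (2*h)/(h + 5/h) = 2*h/(h + 5/h))
(t(1) + 13)*(-12) = (2*1²/(5 + 1²) + 13)*(-12) = (2*1/(5 + 1) + 13)*(-12) = (2*1/6 + 13)*(-12) = (2*1*(⅙) + 13)*(-12) = (⅓ + 13)*(-12) = (40/3)*(-12) = -160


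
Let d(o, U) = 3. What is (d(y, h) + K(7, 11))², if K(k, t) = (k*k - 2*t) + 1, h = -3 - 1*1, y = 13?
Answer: 961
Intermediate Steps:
h = -4 (h = -3 - 1 = -4)
K(k, t) = 1 + k² - 2*t (K(k, t) = (k² - 2*t) + 1 = 1 + k² - 2*t)
(d(y, h) + K(7, 11))² = (3 + (1 + 7² - 2*11))² = (3 + (1 + 49 - 22))² = (3 + 28)² = 31² = 961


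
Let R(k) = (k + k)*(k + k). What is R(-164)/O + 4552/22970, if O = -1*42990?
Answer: -22755140/9874803 ≈ -2.3044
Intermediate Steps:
O = -42990
R(k) = 4*k² (R(k) = (2*k)*(2*k) = 4*k²)
R(-164)/O + 4552/22970 = (4*(-164)²)/(-42990) + 4552/22970 = (4*26896)*(-1/42990) + 4552*(1/22970) = 107584*(-1/42990) + 2276/11485 = -53792/21495 + 2276/11485 = -22755140/9874803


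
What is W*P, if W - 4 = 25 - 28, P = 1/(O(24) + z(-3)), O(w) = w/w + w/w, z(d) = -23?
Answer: -1/21 ≈ -0.047619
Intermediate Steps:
O(w) = 2 (O(w) = 1 + 1 = 2)
P = -1/21 (P = 1/(2 - 23) = 1/(-21) = -1/21 ≈ -0.047619)
W = 1 (W = 4 + (25 - 28) = 4 - 3 = 1)
W*P = 1*(-1/21) = -1/21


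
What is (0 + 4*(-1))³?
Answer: -64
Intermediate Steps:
(0 + 4*(-1))³ = (0 - 4)³ = (-4)³ = -64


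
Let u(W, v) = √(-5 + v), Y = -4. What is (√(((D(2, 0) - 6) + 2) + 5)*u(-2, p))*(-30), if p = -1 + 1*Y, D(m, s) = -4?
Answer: 30*√30 ≈ 164.32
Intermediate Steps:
p = -5 (p = -1 + 1*(-4) = -1 - 4 = -5)
(√(((D(2, 0) - 6) + 2) + 5)*u(-2, p))*(-30) = (√(((-4 - 6) + 2) + 5)*√(-5 - 5))*(-30) = (√((-10 + 2) + 5)*√(-10))*(-30) = (√(-8 + 5)*(I*√10))*(-30) = (√(-3)*(I*√10))*(-30) = ((I*√3)*(I*√10))*(-30) = -√30*(-30) = 30*√30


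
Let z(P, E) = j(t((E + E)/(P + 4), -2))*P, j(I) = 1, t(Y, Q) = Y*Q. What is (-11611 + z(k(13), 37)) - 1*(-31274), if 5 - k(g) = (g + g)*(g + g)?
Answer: 18992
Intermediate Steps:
t(Y, Q) = Q*Y
k(g) = 5 - 4*g**2 (k(g) = 5 - (g + g)*(g + g) = 5 - 2*g*2*g = 5 - 4*g**2)
z(P, E) = P (z(P, E) = 1*P = P)
(-11611 + z(k(13), 37)) - 1*(-31274) = (-11611 + (5 - 4*13**2)) - 1*(-31274) = (-11611 + (5 - 4*169)) + 31274 = (-11611 + (5 - 676)) + 31274 = (-11611 - 671) + 31274 = -12282 + 31274 = 18992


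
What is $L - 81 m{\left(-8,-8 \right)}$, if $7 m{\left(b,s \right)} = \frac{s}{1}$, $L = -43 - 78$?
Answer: $- \frac{199}{7} \approx -28.429$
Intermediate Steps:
$L = -121$ ($L = -43 - 78 = -121$)
$m{\left(b,s \right)} = \frac{s}{7}$ ($m{\left(b,s \right)} = \frac{s 1^{-1}}{7} = \frac{s 1}{7} = \frac{s}{7}$)
$L - 81 m{\left(-8,-8 \right)} = -121 - 81 \cdot \frac{1}{7} \left(-8\right) = -121 - - \frac{648}{7} = -121 + \frac{648}{7} = - \frac{199}{7}$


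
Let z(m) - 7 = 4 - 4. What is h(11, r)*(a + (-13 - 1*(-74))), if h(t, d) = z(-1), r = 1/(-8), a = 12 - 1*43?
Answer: 210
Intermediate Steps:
a = -31 (a = 12 - 43 = -31)
z(m) = 7 (z(m) = 7 + (4 - 4) = 7 + 0 = 7)
r = -⅛ ≈ -0.12500
h(t, d) = 7
h(11, r)*(a + (-13 - 1*(-74))) = 7*(-31 + (-13 - 1*(-74))) = 7*(-31 + (-13 + 74)) = 7*(-31 + 61) = 7*30 = 210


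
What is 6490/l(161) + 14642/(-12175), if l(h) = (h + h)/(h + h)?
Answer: 79001108/12175 ≈ 6488.8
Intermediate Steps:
l(h) = 1 (l(h) = (2*h)/((2*h)) = (2*h)*(1/(2*h)) = 1)
6490/l(161) + 14642/(-12175) = 6490/1 + 14642/(-12175) = 6490*1 + 14642*(-1/12175) = 6490 - 14642/12175 = 79001108/12175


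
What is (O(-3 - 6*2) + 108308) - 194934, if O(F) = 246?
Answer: -86380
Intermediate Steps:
(O(-3 - 6*2) + 108308) - 194934 = (246 + 108308) - 194934 = 108554 - 194934 = -86380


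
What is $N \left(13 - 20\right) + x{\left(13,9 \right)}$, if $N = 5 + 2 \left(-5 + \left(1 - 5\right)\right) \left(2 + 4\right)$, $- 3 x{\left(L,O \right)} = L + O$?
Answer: $\frac{2141}{3} \approx 713.67$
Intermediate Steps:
$x{\left(L,O \right)} = - \frac{L}{3} - \frac{O}{3}$ ($x{\left(L,O \right)} = - \frac{L + O}{3} = - \frac{L}{3} - \frac{O}{3}$)
$N = -103$ ($N = 5 + 2 \left(-5 - 4\right) 6 = 5 + 2 \left(\left(-9\right) 6\right) = 5 + 2 \left(-54\right) = 5 - 108 = -103$)
$N \left(13 - 20\right) + x{\left(13,9 \right)} = - 103 \left(13 - 20\right) - \frac{22}{3} = \left(-103\right) \left(-7\right) - \frac{22}{3} = 721 - \frac{22}{3} = \frac{2141}{3}$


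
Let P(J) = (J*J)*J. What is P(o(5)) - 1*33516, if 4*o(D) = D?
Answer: -2144899/64 ≈ -33514.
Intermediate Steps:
o(D) = D/4
P(J) = J³ (P(J) = J²*J = J³)
P(o(5)) - 1*33516 = ((¼)*5)³ - 1*33516 = (5/4)³ - 33516 = 125/64 - 33516 = -2144899/64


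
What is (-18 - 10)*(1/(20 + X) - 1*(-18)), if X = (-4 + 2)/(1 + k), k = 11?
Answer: -8592/17 ≈ -505.41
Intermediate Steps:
X = -⅙ (X = (-4 + 2)/(1 + 11) = -2/12 = -2*1/12 = -⅙ ≈ -0.16667)
(-18 - 10)*(1/(20 + X) - 1*(-18)) = (-18 - 10)*(1/(20 - ⅙) - 1*(-18)) = -28*(1/(119/6) + 18) = -28*(6/119 + 18) = -28*2148/119 = -8592/17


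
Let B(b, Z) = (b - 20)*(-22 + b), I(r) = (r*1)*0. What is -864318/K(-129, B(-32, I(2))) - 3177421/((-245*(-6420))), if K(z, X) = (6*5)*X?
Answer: -347681993/28312200 ≈ -12.280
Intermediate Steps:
I(r) = 0 (I(r) = r*0 = 0)
B(b, Z) = (-22 + b)*(-20 + b) (B(b, Z) = (-20 + b)*(-22 + b) = (-22 + b)*(-20 + b))
K(z, X) = 30*X
-864318/K(-129, B(-32, I(2))) - 3177421/((-245*(-6420))) = -864318*1/(30*(440 + (-32)**2 - 42*(-32))) - 3177421/((-245*(-6420))) = -864318*1/(30*(440 + 1024 + 1344)) - 3177421/1572900 = -864318/(30*2808) - 3177421*1/1572900 = -864318/84240 - 3177421/1572900 = -864318*1/84240 - 3177421/1572900 = -11081/1080 - 3177421/1572900 = -347681993/28312200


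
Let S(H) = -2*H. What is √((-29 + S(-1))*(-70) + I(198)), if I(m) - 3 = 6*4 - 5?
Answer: 2*√478 ≈ 43.726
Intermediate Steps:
I(m) = 22 (I(m) = 3 + (6*4 - 5) = 3 + (24 - 5) = 3 + 19 = 22)
√((-29 + S(-1))*(-70) + I(198)) = √((-29 - 2*(-1))*(-70) + 22) = √((-29 + 2)*(-70) + 22) = √(-27*(-70) + 22) = √(1890 + 22) = √1912 = 2*√478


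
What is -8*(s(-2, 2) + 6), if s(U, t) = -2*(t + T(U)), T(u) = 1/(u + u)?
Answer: -20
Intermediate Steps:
T(u) = 1/(2*u)
s(U, t) = -1/U - 2*t (s(U, t) = -2*(t + 1/(2*U)) = -1/U - 2*t)
-8*(s(-2, 2) + 6) = -8*((-1/(-2) - 2*2) + 6) = -8*((-1*(-½) - 4) + 6) = -8*((½ - 4) + 6) = -8*(-7/2 + 6) = -8*5/2 = -20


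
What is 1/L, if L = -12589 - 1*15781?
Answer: -1/28370 ≈ -3.5249e-5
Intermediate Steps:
L = -28370 (L = -12589 - 15781 = -28370)
1/L = 1/(-28370) = -1/28370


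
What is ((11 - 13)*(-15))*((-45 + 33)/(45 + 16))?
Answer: -360/61 ≈ -5.9016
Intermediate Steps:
((11 - 13)*(-15))*((-45 + 33)/(45 + 16)) = (-2*(-15))*(-12/61) = 30*(-12*1/61) = 30*(-12/61) = -360/61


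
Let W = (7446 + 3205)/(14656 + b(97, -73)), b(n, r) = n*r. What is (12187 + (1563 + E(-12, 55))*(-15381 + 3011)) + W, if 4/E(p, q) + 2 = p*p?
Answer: -10392107451754/537825 ≈ -1.9322e+7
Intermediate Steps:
W = 10651/7575 (W = (7446 + 3205)/(14656 + 97*(-73)) = 10651/(14656 - 7081) = 10651/7575 ≈ 1.4061)
E(p, q) = 4/(-2 + p**2) (E(p, q) = 4/(-2 + p*p) = 4/(-2 + p**2))
(12187 + (1563 + E(-12, 55))*(-15381 + 3011)) + W = (12187 + (1563 + 4/(-2 + (-12)**2))*(-15381 + 3011)) + 10651/7575 = (12187 + (1563 + 4/(-2 + 144))*(-12370)) + 10651/7575 = (12187 + (1563 + 4/142)*(-12370)) + 10651/7575 = (12187 + (1563 + 4*(1/142))*(-12370)) + 10651/7575 = (12187 + (1563 + 2/71)*(-12370)) + 10651/7575 = (12187 + (110975/71)*(-12370)) + 10651/7575 = (12187 - 1372760750/71) + 10651/7575 = -1371895473/71 + 10651/7575 = -10392107451754/537825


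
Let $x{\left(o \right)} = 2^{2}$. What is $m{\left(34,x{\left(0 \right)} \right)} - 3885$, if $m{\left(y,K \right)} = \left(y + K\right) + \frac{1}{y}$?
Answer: $- \frac{130797}{34} \approx -3847.0$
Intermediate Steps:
$x{\left(o \right)} = 4$
$m{\left(y,K \right)} = K + y + \frac{1}{y}$ ($m{\left(y,K \right)} = \left(K + y\right) + \frac{1}{y} = K + y + \frac{1}{y}$)
$m{\left(34,x{\left(0 \right)} \right)} - 3885 = \left(4 + 34 + \frac{1}{34}\right) - 3885 = \frac{1293}{34} - 3885 = - \frac{130797}{34}$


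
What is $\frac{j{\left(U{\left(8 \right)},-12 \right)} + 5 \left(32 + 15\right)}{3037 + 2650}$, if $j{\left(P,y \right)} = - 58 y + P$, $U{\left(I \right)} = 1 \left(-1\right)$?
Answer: $\frac{930}{5687} \approx 0.16353$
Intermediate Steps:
$U{\left(I \right)} = -1$
$j{\left(P,y \right)} = P - 58 y$
$\frac{j{\left(U{\left(8 \right)},-12 \right)} + 5 \left(32 + 15\right)}{3037 + 2650} = \frac{\left(-1 - -696\right) + 5 \left(32 + 15\right)}{3037 + 2650} = \frac{\left(-1 + 696\right) + 5 \cdot 47}{5687} = \left(695 + 235\right) \frac{1}{5687} = 930 \cdot \frac{1}{5687} = \frac{930}{5687}$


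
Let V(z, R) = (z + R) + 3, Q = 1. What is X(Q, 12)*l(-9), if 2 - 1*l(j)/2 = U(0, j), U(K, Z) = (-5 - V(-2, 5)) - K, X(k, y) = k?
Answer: 26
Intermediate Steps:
V(z, R) = 3 + R + z (V(z, R) = (R + z) + 3 = 3 + R + z)
U(K, Z) = -11 - K (U(K, Z) = (-5 - (3 + 5 - 2)) - K = (-5 - 1*6) - K = (-5 - 6) - K = -11 - K)
l(j) = 26 (l(j) = 4 - 2*(-11 - 1*0) = 4 - 2*(-11 + 0) = 4 - 2*(-11) = 4 + 22 = 26)
X(Q, 12)*l(-9) = 1*26 = 26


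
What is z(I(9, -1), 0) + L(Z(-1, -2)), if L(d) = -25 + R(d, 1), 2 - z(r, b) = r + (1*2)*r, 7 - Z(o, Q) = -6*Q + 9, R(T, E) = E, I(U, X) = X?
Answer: -19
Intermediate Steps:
Z(o, Q) = -2 + 6*Q (Z(o, Q) = 7 - (-6*Q + 9) = 7 - (9 - 6*Q) = 7 + (-9 + 6*Q) = -2 + 6*Q)
z(r, b) = 2 - 3*r (z(r, b) = 2 - (r + (1*2)*r) = 2 - (r + 2*r) = 2 - 3*r)
L(d) = -24 (L(d) = -25 + 1 = -24)
z(I(9, -1), 0) + L(Z(-1, -2)) = (2 - 3*(-1)) - 24 = (2 + 3) - 24 = 5 - 24 = -19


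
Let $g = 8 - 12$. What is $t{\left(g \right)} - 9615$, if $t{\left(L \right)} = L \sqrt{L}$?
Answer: $-9615 - 8 i \approx -9615.0 - 8.0 i$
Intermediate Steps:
$g = -4$
$t{\left(L \right)} = L^{\frac{3}{2}}$
$t{\left(g \right)} - 9615 = \left(-4\right)^{\frac{3}{2}} - 9615 = - 8 i - 9615 = -9615 - 8 i$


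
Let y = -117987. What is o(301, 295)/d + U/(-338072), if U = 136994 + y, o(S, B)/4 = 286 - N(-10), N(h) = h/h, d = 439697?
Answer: -7971918799/148649244184 ≈ -0.053629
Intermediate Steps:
N(h) = 1
o(S, B) = 1140 (o(S, B) = 4*(286 - 1*1) = 4*(286 - 1) = 4*285 = 1140)
U = 19007 (U = 136994 - 117987 = 19007)
o(301, 295)/d + U/(-338072) = 1140/439697 + 19007/(-338072) = 1140*(1/439697) + 19007*(-1/338072) = 1140/439697 - 19007/338072 = -7971918799/148649244184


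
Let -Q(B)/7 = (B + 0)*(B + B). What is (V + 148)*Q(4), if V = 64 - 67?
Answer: -32480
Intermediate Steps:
Q(B) = -14*B**2 (Q(B) = -7*(B + 0)*(B + B) = -7*B*2*B = -14*B**2)
V = -3
(V + 148)*Q(4) = (-3 + 148)*(-14*4**2) = 145*(-14*16) = 145*(-224) = -32480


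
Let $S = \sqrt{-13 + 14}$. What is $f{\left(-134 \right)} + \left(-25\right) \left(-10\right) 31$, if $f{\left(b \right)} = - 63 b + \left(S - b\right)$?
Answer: $16327$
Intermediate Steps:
$S = 1$ ($S = \sqrt{1} = 1$)
$f{\left(b \right)} = 1 - 64 b$ ($f{\left(b \right)} = - 63 b - \left(-1 + b\right) = 1 - 64 b$)
$f{\left(-134 \right)} + \left(-25\right) \left(-10\right) 31 = \left(1 - -8576\right) + \left(-25\right) \left(-10\right) 31 = \left(1 + 8576\right) + 250 \cdot 31 = 8577 + 7750 = 16327$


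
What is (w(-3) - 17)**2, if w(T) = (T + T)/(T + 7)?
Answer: 1369/4 ≈ 342.25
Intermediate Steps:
w(T) = 2*T/(7 + T) (w(T) = (2*T)/(7 + T) = 2*T/(7 + T))
(w(-3) - 17)**2 = (2*(-3)/(7 - 3) - 17)**2 = (2*(-3)/4 - 17)**2 = (2*(-3)*(1/4) - 17)**2 = (-3/2 - 17)**2 = (-37/2)**2 = 1369/4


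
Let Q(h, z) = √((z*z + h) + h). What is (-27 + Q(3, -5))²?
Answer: (27 - √31)² ≈ 459.34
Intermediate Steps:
Q(h, z) = √(z² + 2*h) (Q(h, z) = √((z² + h) + h) = √((h + z²) + h) = √(z² + 2*h))
(-27 + Q(3, -5))² = (-27 + √((-5)² + 2*3))² = (-27 + √(25 + 6))² = (-27 + √31)²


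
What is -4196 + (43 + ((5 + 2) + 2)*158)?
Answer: -2731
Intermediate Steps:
-4196 + (43 + ((5 + 2) + 2)*158) = -4196 + (43 + (7 + 2)*158) = -4196 + (43 + 9*158) = -4196 + (43 + 1422) = -4196 + 1465 = -2731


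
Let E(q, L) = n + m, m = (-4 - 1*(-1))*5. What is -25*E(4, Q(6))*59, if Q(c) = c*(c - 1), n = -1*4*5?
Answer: 51625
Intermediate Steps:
n = -20 (n = -4*5 = -20)
m = -15 (m = (-4 + 1)*5 = -3*5 = -15)
Q(c) = c*(-1 + c)
E(q, L) = -35 (E(q, L) = -20 - 15 = -35)
-25*E(4, Q(6))*59 = -25*(-35)*59 = 875*59 = 51625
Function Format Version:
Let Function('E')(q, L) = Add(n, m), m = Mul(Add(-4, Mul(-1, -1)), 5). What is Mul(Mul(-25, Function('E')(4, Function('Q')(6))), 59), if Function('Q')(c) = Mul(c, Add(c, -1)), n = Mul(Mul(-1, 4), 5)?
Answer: 51625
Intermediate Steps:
n = -20 (n = Mul(-4, 5) = -20)
m = -15 (m = Mul(Add(-4, 1), 5) = Mul(-3, 5) = -15)
Function('Q')(c) = Mul(c, Add(-1, c))
Function('E')(q, L) = -35 (Function('E')(q, L) = Add(-20, -15) = -35)
Mul(Mul(-25, Function('E')(4, Function('Q')(6))), 59) = Mul(Mul(-25, -35), 59) = Mul(875, 59) = 51625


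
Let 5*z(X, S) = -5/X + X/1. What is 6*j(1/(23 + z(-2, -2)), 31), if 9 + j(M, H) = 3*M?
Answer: -4098/77 ≈ -53.221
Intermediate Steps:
z(X, S) = -1/X + X/5 (z(X, S) = (-5/X + X/1)/5 = (-5/X + X*1)/5 = (-5/X + X)/5 = (X - 5/X)/5 = -1/X + X/5)
j(M, H) = -9 + 3*M
6*j(1/(23 + z(-2, -2)), 31) = 6*(-9 + 3/(23 + (-1/(-2) + (⅕)*(-2)))) = 6*(-9 + 3/(23 + (-1*(-½) - ⅖))) = 6*(-9 + 3/(23 + (½ - ⅖))) = 6*(-9 + 3/(23 + ⅒)) = 6*(-9 + 3/(231/10)) = 6*(-9 + 3*(10/231)) = 6*(-9 + 10/77) = 6*(-683/77) = -4098/77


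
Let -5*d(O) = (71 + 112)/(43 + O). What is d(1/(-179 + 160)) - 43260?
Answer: -58834759/1360 ≈ -43261.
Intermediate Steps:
d(O) = -183/(5*(43 + O)) (d(O) = -(71 + 112)/(5*(43 + O)) = -183/(5*(43 + O)))
d(1/(-179 + 160)) - 43260 = -183/(215 + 5/(-179 + 160)) - 43260 = -183/(215 + 5/(-19)) - 43260 = -183/(215 + 5*(-1/19)) - 43260 = -183/(215 - 5/19) - 43260 = -183/4080/19 - 43260 = -183*19/4080 - 43260 = -1159/1360 - 43260 = -58834759/1360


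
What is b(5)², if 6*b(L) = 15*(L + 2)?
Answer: 1225/4 ≈ 306.25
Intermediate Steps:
b(L) = 5 + 5*L/2 (b(L) = (15*(L + 2))/6 = (15*(2 + L))/6 = (30 + 15*L)/6 = 5 + 5*L/2)
b(5)² = (5 + (5/2)*5)² = (5 + 25/2)² = (35/2)² = 1225/4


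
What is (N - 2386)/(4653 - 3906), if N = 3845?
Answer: 1459/747 ≈ 1.9531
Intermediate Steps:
(N - 2386)/(4653 - 3906) = (3845 - 2386)/(4653 - 3906) = 1459/747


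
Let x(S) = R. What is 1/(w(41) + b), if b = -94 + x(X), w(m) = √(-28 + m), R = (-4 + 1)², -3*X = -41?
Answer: -85/7212 - √13/7212 ≈ -0.012286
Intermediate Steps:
X = 41/3 (X = -⅓*(-41) = 41/3 ≈ 13.667)
R = 9 (R = (-3)² = 9)
x(S) = 9
b = -85 (b = -94 + 9 = -85)
1/(w(41) + b) = 1/(√(-28 + 41) - 85) = 1/(√13 - 85) = 1/(-85 + √13)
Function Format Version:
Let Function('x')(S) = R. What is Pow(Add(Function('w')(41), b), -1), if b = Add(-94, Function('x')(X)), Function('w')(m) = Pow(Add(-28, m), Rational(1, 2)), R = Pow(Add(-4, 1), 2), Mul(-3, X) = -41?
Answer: Add(Rational(-85, 7212), Mul(Rational(-1, 7212), Pow(13, Rational(1, 2)))) ≈ -0.012286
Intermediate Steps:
X = Rational(41, 3) (X = Mul(Rational(-1, 3), -41) = Rational(41, 3) ≈ 13.667)
R = 9 (R = Pow(-3, 2) = 9)
Function('x')(S) = 9
b = -85 (b = Add(-94, 9) = -85)
Pow(Add(Function('w')(41), b), -1) = Pow(Add(Pow(Add(-28, 41), Rational(1, 2)), -85), -1) = Pow(Add(Pow(13, Rational(1, 2)), -85), -1) = Pow(Add(-85, Pow(13, Rational(1, 2))), -1)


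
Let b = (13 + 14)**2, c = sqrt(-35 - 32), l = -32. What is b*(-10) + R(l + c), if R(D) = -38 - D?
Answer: -7296 - I*sqrt(67) ≈ -7296.0 - 8.1853*I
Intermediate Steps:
c = I*sqrt(67) (c = sqrt(-67) = I*sqrt(67) ≈ 8.1853*I)
b = 729 (b = 27**2 = 729)
b*(-10) + R(l + c) = 729*(-10) + (-38 - (-32 + I*sqrt(67))) = -7290 + (-38 + (32 - I*sqrt(67))) = -7290 + (-6 - I*sqrt(67)) = -7296 - I*sqrt(67)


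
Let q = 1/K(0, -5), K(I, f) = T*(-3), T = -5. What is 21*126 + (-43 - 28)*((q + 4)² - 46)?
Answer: 1066009/225 ≈ 4737.8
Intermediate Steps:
K(I, f) = 15 (K(I, f) = -5*(-3) = 15)
q = 1/15 ≈ 0.066667
21*126 + (-43 - 28)*((q + 4)² - 46) = 21*126 + (-43 - 28)*((1/15 + 4)² - 46) = 2646 - 71*((61/15)² - 46) = 2646 - 71*(3721/225 - 46) = 2646 - 71*(-6629/225) = 2646 + 470659/225 = 1066009/225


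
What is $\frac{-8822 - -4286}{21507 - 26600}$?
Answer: $\frac{4536}{5093} \approx 0.89063$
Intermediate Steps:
$\frac{-8822 - -4286}{21507 - 26600} = \frac{-8822 + \left(-8027 + 12313\right)}{-5093} = \left(-8822 + 4286\right) \left(- \frac{1}{5093}\right) = \left(-4536\right) \left(- \frac{1}{5093}\right) = \frac{4536}{5093}$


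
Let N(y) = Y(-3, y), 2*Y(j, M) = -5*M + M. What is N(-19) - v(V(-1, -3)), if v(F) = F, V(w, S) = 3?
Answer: 35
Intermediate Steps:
Y(j, M) = -2*M (Y(j, M) = (-5*M + M)/2 = (-4*M)/2 = -2*M)
N(y) = -2*y
N(-19) - v(V(-1, -3)) = -2*(-19) - 1*3 = 38 - 3 = 35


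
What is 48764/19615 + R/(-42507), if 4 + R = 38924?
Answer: 1309395548/833774805 ≈ 1.5704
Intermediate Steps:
R = 38920 (R = -4 + 38924 = 38920)
48764/19615 + R/(-42507) = 48764/19615 + 38920/(-42507) = 48764*(1/19615) + 38920*(-1/42507) = 48764/19615 - 38920/42507 = 1309395548/833774805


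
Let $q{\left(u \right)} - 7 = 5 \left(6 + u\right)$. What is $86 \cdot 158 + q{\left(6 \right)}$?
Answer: $13655$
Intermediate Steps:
$q{\left(u \right)} = 37 + 5 u$ ($q{\left(u \right)} = 7 + 5 \left(6 + u\right) = 7 + \left(30 + 5 u\right) = 37 + 5 u$)
$86 \cdot 158 + q{\left(6 \right)} = 86 \cdot 158 + \left(37 + 5 \cdot 6\right) = 13588 + \left(37 + 30\right) = 13588 + 67 = 13655$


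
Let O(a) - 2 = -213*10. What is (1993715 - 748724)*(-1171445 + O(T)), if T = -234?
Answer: -1461087822843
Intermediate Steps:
O(a) = -2128 (O(a) = 2 - 213*10 = 2 - 2130 = -2128)
(1993715 - 748724)*(-1171445 + O(T)) = (1993715 - 748724)*(-1171445 - 2128) = 1244991*(-1173573) = -1461087822843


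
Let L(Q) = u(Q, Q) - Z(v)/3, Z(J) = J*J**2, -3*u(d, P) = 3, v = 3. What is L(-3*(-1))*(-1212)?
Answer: 12120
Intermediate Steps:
u(d, P) = -1 (u(d, P) = -1/3*3 = -1)
Z(J) = J**3
L(Q) = -10 (L(Q) = -1 - 3**3/3 = -1 - 27/3 = -1 - 1*9 = -1 - 9 = -10)
L(-3*(-1))*(-1212) = -10*(-1212) = 12120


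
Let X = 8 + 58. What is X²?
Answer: 4356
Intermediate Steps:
X = 66
X² = 66² = 4356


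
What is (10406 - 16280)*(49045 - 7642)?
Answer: -243201222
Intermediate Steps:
(10406 - 16280)*(49045 - 7642) = -5874*41403 = -243201222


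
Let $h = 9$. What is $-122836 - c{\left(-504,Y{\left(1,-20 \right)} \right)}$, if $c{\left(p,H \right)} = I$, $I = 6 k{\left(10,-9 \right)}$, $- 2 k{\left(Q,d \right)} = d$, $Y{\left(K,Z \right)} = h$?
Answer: $-122863$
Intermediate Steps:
$Y{\left(K,Z \right)} = 9$
$k{\left(Q,d \right)} = - \frac{d}{2}$
$I = 27$ ($I = 6 \left(\left(- \frac{1}{2}\right) \left(-9\right)\right) = 6 \cdot \frac{9}{2} = 27$)
$c{\left(p,H \right)} = 27$
$-122836 - c{\left(-504,Y{\left(1,-20 \right)} \right)} = -122836 - 27 = -122863$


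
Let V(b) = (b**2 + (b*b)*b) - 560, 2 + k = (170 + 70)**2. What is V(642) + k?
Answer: 265078490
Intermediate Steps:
k = 57598 (k = -2 + (170 + 70)**2 = -2 + 240**2 = -2 + 57600 = 57598)
V(b) = -560 + b**2 + b**3 (V(b) = (b**2 + b**2*b) - 560 = (b**2 + b**3) - 560 = -560 + b**2 + b**3)
V(642) + k = (-560 + 642**2 + 642**3) + 57598 = (-560 + 412164 + 264609288) + 57598 = 265020892 + 57598 = 265078490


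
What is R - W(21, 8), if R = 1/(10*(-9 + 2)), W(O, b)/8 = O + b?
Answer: -16241/70 ≈ -232.01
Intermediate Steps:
W(O, b) = 8*O + 8*b (W(O, b) = 8*(O + b) = 8*O + 8*b)
R = -1/70 (R = 1/(10*(-7)) = 1/(-70) = -1/70 ≈ -0.014286)
R - W(21, 8) = -1/70 - (8*21 + 8*8) = -1/70 - (168 + 64) = -1/70 - 1*232 = -1/70 - 232 = -16241/70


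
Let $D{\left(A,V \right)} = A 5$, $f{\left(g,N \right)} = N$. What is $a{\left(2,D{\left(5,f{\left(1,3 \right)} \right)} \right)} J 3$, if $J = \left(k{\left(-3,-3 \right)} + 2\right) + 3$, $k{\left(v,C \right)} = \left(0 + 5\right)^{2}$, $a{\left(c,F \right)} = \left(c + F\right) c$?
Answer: $4860$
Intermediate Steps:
$D{\left(A,V \right)} = 5 A$
$a{\left(c,F \right)} = c \left(F + c\right)$ ($a{\left(c,F \right)} = \left(F + c\right) c = c \left(F + c\right)$)
$k{\left(v,C \right)} = 25$ ($k{\left(v,C \right)} = 5^{2} = 25$)
$J = 30$ ($J = \left(25 + 2\right) + 3 = 27 + 3 = 30$)
$a{\left(2,D{\left(5,f{\left(1,3 \right)} \right)} \right)} J 3 = 2 \left(5 \cdot 5 + 2\right) 30 \cdot 3 = 2 \left(25 + 2\right) 30 \cdot 3 = 2 \cdot 27 \cdot 30 \cdot 3 = 54 \cdot 30 \cdot 3 = 1620 \cdot 3 = 4860$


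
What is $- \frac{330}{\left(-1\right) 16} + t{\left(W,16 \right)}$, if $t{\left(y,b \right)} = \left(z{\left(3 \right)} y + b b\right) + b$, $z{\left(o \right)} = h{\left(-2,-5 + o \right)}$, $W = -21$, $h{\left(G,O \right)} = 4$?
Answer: $\frac{1669}{8} \approx 208.63$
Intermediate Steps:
$z{\left(o \right)} = 4$
$t{\left(y,b \right)} = b + b^{2} + 4 y$ ($t{\left(y,b \right)} = \left(4 y + b b\right) + b = \left(4 y + b^{2}\right) + b = \left(b^{2} + 4 y\right) + b = b + b^{2} + 4 y$)
$- \frac{330}{\left(-1\right) 16} + t{\left(W,16 \right)} = - \frac{330}{\left(-1\right) 16} + \left(16 + 16^{2} + 4 \left(-21\right)\right) = - \frac{330}{-16} + \left(16 + 256 - 84\right) = \left(-330\right) \left(- \frac{1}{16}\right) + 188 = \frac{165}{8} + 188 = \frac{1669}{8}$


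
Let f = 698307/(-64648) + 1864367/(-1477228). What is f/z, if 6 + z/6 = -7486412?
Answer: 288021562703/1072427533966387488 ≈ 2.6857e-7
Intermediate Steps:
f = -288021562703/23874958936 (f = 698307*(-1/64648) + 1864367*(-1/1477228) = -698307/64648 - 1864367/1477228 = -288021562703/23874958936 ≈ -12.064)
z = -44918508 (z = -36 + 6*(-7486412) = -36 - 44918472 = -44918508)
f/z = -288021562703/23874958936/(-44918508) = -288021562703/23874958936*(-1/44918508) = 288021562703/1072427533966387488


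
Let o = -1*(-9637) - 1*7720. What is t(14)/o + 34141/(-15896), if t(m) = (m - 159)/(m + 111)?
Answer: -1636668409/761815800 ≈ -2.1484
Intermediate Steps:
t(m) = (-159 + m)/(111 + m)
o = 1917 (o = 9637 - 7720 = 1917)
t(14)/o + 34141/(-15896) = ((-159 + 14)/(111 + 14))/1917 + 34141/(-15896) = (-145/125)*(1/1917) + 34141*(-1/15896) = ((1/125)*(-145))*(1/1917) - 34141/15896 = -29/25*1/1917 - 34141/15896 = -29/47925 - 34141/15896 = -1636668409/761815800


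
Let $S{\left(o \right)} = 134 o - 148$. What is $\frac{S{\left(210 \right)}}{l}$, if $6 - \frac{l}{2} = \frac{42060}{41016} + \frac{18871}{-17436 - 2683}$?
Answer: $\frac{962459321032}{406584435} \approx 2367.2$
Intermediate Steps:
$S{\left(o \right)} = -148 + 134 o$
$l = \frac{406584435}{34383371}$ ($l = 12 - 2 \left(\frac{42060}{41016} + \frac{18871}{-17436 - 2683}\right) = 12 - 2 \left(42060 \cdot \frac{1}{41016} + \frac{18871}{-20119}\right) = 12 - 2 \left(\frac{3505}{3418} + 18871 \left(- \frac{1}{20119}\right)\right) = 12 - 2 \left(\frac{3505}{3418} - \frac{18871}{20119}\right) = 12 - \frac{6016017}{34383371} = \frac{406584435}{34383371} \approx 11.825$)
$\frac{S{\left(210 \right)}}{l} = \frac{-148 + 134 \cdot 210}{\frac{406584435}{34383371}} = \left(-148 + 28140\right) \frac{34383371}{406584435} = 27992 \cdot \frac{34383371}{406584435} = \frac{962459321032}{406584435}$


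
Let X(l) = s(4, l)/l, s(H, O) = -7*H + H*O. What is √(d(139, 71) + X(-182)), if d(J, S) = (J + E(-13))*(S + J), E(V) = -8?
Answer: 2*√1162473/13 ≈ 165.87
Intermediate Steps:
d(J, S) = (-8 + J)*(J + S) (d(J, S) = (J - 8)*(S + J) = (-8 + J)*(J + S))
X(l) = (-28 + 4*l)/l (X(l) = (4*(-7 + l))/l = (-28 + 4*l)/l)
√(d(139, 71) + X(-182)) = √((139² - 8*139 - 8*71 + 139*71) + (4 - 28/(-182))) = √((19321 - 1112 - 568 + 9869) + (4 - 28*(-1/182))) = √(27510 + (4 + 2/13)) = √(27510 + 54/13) = √(357684/13) = 2*√1162473/13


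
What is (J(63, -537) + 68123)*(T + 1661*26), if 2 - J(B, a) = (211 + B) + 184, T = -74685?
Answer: -2131442833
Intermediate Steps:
J(B, a) = -393 - B (J(B, a) = 2 - ((211 + B) + 184) = 2 - (395 + B) = 2 + (-395 - B) = -393 - B)
(J(63, -537) + 68123)*(T + 1661*26) = ((-393 - 1*63) + 68123)*(-74685 + 1661*26) = ((-393 - 63) + 68123)*(-74685 + 43186) = (-456 + 68123)*(-31499) = 67667*(-31499) = -2131442833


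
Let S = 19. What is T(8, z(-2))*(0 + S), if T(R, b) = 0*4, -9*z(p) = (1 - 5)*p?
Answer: 0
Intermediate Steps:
z(p) = 4*p/9 (z(p) = -(1 - 5)*p/9 = -(-4)*p/9 = 4*p/9)
T(R, b) = 0
T(8, z(-2))*(0 + S) = 0*(0 + 19) = 0*19 = 0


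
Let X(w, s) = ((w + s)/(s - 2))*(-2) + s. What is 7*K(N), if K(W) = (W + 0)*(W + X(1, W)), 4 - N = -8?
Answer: 8988/5 ≈ 1797.6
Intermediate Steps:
X(w, s) = s - 2*(s + w)/(-2 + s) (X(w, s) = ((s + w)/(-2 + s))*(-2) + s = -2*(s + w)/(-2 + s) + s = s - 2*(s + w)/(-2 + s))
N = 12 (N = 4 - 1*(-8) = 4 + 8 = 12)
K(W) = W*(W + (-2 + W**2 - 4*W)/(-2 + W)) (K(W) = (W + 0)*(W + (W**2 - 4*W - 2*1)/(-2 + W)) = W*(W + (W**2 - 4*W - 2)/(-2 + W)) = W*(W + (-2 + W**2 - 4*W)/(-2 + W)))
7*K(N) = 7*(2*12*(-1 + 12**2 - 3*12)/(-2 + 12)) = 7*(2*12*(-1 + 144 - 36)/10) = 7*(2*12*(1/10)*107) = 7*(1284/5) = 8988/5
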